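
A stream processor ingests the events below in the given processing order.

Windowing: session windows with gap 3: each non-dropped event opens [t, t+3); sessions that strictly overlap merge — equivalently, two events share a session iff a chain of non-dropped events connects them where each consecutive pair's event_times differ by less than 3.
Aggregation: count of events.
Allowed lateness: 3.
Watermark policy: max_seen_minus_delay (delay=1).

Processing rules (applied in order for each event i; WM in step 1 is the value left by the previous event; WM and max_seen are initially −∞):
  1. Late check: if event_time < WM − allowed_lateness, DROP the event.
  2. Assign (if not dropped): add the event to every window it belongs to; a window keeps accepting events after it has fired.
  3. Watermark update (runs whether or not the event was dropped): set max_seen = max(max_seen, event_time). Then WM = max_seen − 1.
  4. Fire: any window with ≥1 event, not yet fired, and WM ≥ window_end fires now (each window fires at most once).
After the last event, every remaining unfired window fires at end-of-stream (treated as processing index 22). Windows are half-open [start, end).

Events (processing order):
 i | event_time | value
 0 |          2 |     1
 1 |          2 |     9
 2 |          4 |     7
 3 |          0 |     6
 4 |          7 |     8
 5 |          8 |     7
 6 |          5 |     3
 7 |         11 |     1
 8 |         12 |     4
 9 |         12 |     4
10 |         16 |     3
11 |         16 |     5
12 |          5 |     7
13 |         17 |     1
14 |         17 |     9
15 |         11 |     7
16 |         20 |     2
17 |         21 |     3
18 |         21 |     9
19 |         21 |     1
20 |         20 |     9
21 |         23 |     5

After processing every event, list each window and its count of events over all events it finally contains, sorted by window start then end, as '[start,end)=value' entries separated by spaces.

[0,11)=7 [11,15)=3 [16,20)=4 [20,26)=6

i=0 t=2 v=1: → [2,5); WM=1
i=1 t=2 v=9: → [2,5); WM=1
i=2 t=4 v=7: → [2,7); WM=3
i=3 t=0 v=6: → [0,7); WM=3
i=4 t=7 v=8: → [7,10); WM=6
i=5 t=8 v=7: → [7,11); WM=7
i=6 t=5 v=3: → [0,11); WM=7
i=7 t=11 v=1: → [11,14); WM=10
i=8 t=12 v=4: → [11,15); WM=11
i=9 t=12 v=4: → [11,15); WM=11
i=10 t=16 v=3: → [16,19); WM=15
i=11 t=16 v=5: → [16,19); WM=15
i=12 t=5 v=7: DROP (t<15-3); WM=15
i=13 t=17 v=1: → [16,20); WM=16
i=14 t=17 v=9: → [16,20); WM=16
i=15 t=11 v=7: DROP (t<16-3); WM=16
i=16 t=20 v=2: → [20,23); WM=19
i=17 t=21 v=3: → [20,24); WM=20
i=18 t=21 v=9: → [20,24); WM=20
i=19 t=21 v=1: → [20,24); WM=20
i=20 t=20 v=9: → [20,24); WM=20
i=21 t=23 v=5: → [20,26); WM=22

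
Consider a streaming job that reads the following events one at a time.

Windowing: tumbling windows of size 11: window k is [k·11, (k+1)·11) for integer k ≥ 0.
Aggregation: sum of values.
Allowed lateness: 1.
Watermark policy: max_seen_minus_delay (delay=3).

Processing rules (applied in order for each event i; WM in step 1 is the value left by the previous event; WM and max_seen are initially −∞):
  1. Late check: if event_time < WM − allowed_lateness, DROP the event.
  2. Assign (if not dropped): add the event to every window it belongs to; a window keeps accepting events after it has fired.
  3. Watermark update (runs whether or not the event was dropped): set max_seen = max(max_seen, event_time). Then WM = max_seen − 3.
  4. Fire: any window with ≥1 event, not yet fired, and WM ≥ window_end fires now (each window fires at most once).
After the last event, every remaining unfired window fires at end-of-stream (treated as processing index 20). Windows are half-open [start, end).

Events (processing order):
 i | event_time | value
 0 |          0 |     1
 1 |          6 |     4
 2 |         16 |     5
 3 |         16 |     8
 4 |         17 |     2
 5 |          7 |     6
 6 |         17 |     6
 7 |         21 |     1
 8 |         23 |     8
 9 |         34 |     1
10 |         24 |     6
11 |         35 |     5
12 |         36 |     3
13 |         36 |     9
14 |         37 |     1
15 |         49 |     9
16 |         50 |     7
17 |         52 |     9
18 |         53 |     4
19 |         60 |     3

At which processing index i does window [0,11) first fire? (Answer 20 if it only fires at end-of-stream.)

i=0 t=0 v=1: → [0,11); WM=-3
i=1 t=6 v=4: → [0,11); WM=3
i=2 t=16 v=5: → [11,22); WM=13; [0,11) fires=5
i=3 t=16 v=8: → [11,22); WM=13
i=4 t=17 v=2: → [11,22); WM=14
i=5 t=7 v=6: DROP (t<14-1); WM=14
i=6 t=17 v=6: → [11,22); WM=14
i=7 t=21 v=1: → [11,22); WM=18
i=8 t=23 v=8: → [22,33); WM=20
i=9 t=34 v=1: → [33,44); WM=31; [11,22) fires=22
i=10 t=24 v=6: DROP (t<31-1); WM=31
i=11 t=35 v=5: → [33,44); WM=32
i=12 t=36 v=3: → [33,44); WM=33; [22,33) fires=8
i=13 t=36 v=9: → [33,44); WM=33
i=14 t=37 v=1: → [33,44); WM=34
i=15 t=49 v=9: → [44,55); WM=46; [33,44) fires=19
i=16 t=50 v=7: → [44,55); WM=47
i=17 t=52 v=9: → [44,55); WM=49
i=18 t=53 v=4: → [44,55); WM=50
i=19 t=60 v=3: → [55,66); WM=57; [44,55) fires=29

2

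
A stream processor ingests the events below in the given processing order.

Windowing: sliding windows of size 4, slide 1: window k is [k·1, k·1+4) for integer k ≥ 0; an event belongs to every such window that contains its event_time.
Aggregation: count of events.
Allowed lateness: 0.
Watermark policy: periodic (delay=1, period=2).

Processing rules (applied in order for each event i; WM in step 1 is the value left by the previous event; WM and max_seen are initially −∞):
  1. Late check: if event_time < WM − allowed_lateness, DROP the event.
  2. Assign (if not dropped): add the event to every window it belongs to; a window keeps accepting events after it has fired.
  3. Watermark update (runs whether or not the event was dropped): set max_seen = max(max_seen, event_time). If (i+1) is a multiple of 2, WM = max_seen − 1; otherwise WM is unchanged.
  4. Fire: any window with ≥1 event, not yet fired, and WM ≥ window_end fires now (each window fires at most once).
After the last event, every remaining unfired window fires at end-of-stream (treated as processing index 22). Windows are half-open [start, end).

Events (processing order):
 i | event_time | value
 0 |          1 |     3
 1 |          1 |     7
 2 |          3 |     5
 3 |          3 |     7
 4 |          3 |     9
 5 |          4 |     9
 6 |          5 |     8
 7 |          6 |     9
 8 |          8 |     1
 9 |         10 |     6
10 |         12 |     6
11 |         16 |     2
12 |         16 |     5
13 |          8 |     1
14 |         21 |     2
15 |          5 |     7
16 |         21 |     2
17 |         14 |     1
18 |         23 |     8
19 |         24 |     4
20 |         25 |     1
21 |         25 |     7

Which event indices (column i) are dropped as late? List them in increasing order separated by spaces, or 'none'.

i=0 t=1 v=3: → [1,5),[0,4); WM=−∞
i=1 t=1 v=7: → [1,5),[0,4); WM=0
i=2 t=3 v=5: → [3,7),[2,6),[1,5),[0,4); WM=0
i=3 t=3 v=7: → [3,7),[2,6),[1,5),[0,4); WM=2
i=4 t=3 v=9: → [3,7),[2,6),[1,5),[0,4); WM=2
i=5 t=4 v=9: → [4,8),[3,7),[2,6),[1,5); WM=3
i=6 t=5 v=8: → [5,9),[4,8),[3,7),[2,6); WM=3
i=7 t=6 v=9: → [6,10),[5,9),[4,8),[3,7); WM=5; [0,4) fires=5 [1,5) fires=6
i=8 t=8 v=1: → [8,12),[7,11),[6,10),[5,9); WM=5
i=9 t=10 v=6: → [10,14),[9,13),[8,12),[7,11); WM=9; [2,6) fires=5 [3,7) fires=6 [4,8) fires=3 [5,9) fires=3
i=10 t=12 v=6: → [12,16),[11,15),[10,14),[9,13); WM=9
i=11 t=16 v=2: → [16,20),[15,19),[14,18),[13,17); WM=15; [6,10) fires=2 [7,11) fires=2 [8,12) fires=2 [9,13) fires=2 [10,14) fires=2 [11,15) fires=1
i=12 t=16 v=5: → [16,20),[15,19),[14,18),[13,17); WM=15
i=13 t=8 v=1: DROP (t<15-0); WM=15
i=14 t=21 v=2: → [21,25),[20,24),[19,23),[18,22); WM=15
i=15 t=5 v=7: DROP (t<15-0); WM=20; [12,16) fires=1 [13,17) fires=2 [14,18) fires=2 [15,19) fires=2 [16,20) fires=2
i=16 t=21 v=2: → [21,25),[20,24),[19,23),[18,22); WM=20
i=17 t=14 v=1: DROP (t<20-0); WM=20
i=18 t=23 v=8: → [23,27),[22,26),[21,25),[20,24); WM=20
i=19 t=24 v=4: → [24,28),[23,27),[22,26),[21,25); WM=23; [18,22) fires=2 [19,23) fires=2
i=20 t=25 v=1: → [25,29),[24,28),[23,27),[22,26); WM=23
i=21 t=25 v=7: → [25,29),[24,28),[23,27),[22,26); WM=24; [20,24) fires=3

13 15 17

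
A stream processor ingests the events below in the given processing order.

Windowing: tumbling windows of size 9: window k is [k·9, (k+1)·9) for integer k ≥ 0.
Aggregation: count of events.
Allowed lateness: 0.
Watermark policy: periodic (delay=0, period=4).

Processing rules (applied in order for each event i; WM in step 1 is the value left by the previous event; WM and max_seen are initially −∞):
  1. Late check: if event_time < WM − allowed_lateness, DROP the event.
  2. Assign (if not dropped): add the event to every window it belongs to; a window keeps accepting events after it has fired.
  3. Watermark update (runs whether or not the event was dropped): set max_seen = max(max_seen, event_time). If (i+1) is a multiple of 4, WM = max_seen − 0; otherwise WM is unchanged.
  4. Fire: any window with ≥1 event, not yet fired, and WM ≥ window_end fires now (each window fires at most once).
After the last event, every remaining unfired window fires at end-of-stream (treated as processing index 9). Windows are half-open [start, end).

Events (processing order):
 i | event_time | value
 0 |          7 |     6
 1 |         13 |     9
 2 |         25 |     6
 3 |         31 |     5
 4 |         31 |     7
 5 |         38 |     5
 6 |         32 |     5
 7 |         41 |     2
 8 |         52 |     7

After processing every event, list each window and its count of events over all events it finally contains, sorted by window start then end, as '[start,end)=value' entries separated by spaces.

i=0 t=7 v=6: → [0,9); WM=−∞
i=1 t=13 v=9: → [9,18); WM=−∞
i=2 t=25 v=6: → [18,27); WM=−∞
i=3 t=31 v=5: → [27,36); WM=31; [0,9) fires=1 [9,18) fires=1 [18,27) fires=1
i=4 t=31 v=7: → [27,36); WM=31
i=5 t=38 v=5: → [36,45); WM=31
i=6 t=32 v=5: → [27,36); WM=31
i=7 t=41 v=2: → [36,45); WM=41; [27,36) fires=3
i=8 t=52 v=7: → [45,54); WM=41

[0,9)=1 [9,18)=1 [18,27)=1 [27,36)=3 [36,45)=2 [45,54)=1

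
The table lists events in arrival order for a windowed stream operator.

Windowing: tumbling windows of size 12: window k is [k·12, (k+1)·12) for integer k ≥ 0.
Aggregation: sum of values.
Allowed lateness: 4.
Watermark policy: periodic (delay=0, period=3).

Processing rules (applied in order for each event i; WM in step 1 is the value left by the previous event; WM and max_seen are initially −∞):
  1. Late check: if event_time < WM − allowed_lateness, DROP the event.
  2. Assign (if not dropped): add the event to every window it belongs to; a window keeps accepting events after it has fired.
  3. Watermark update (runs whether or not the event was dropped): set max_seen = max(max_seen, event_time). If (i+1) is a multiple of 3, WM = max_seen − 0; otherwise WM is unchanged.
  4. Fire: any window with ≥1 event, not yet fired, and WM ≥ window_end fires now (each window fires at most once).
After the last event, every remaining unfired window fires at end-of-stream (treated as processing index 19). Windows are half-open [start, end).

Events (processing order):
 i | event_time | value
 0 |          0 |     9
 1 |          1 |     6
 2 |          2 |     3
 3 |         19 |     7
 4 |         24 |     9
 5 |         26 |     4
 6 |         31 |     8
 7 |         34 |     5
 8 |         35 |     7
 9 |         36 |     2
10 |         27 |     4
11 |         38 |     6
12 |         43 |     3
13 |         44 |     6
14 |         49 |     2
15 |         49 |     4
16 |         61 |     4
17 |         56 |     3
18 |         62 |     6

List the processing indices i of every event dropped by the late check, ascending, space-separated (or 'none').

i=0 t=0 v=9: → [0,12); WM=−∞
i=1 t=1 v=6: → [0,12); WM=−∞
i=2 t=2 v=3: → [0,12); WM=2
i=3 t=19 v=7: → [12,24); WM=2
i=4 t=24 v=9: → [24,36); WM=2
i=5 t=26 v=4: → [24,36); WM=26; [0,12) fires=18 [12,24) fires=7
i=6 t=31 v=8: → [24,36); WM=26
i=7 t=34 v=5: → [24,36); WM=26
i=8 t=35 v=7: → [24,36); WM=35
i=9 t=36 v=2: → [36,48); WM=35
i=10 t=27 v=4: DROP (t<35-4); WM=35
i=11 t=38 v=6: → [36,48); WM=38; [24,36) fires=33
i=12 t=43 v=3: → [36,48); WM=38
i=13 t=44 v=6: → [36,48); WM=38
i=14 t=49 v=2: → [48,60); WM=49; [36,48) fires=17
i=15 t=49 v=4: → [48,60); WM=49
i=16 t=61 v=4: → [60,72); WM=49
i=17 t=56 v=3: → [48,60); WM=61; [48,60) fires=9
i=18 t=62 v=6: → [60,72); WM=61

10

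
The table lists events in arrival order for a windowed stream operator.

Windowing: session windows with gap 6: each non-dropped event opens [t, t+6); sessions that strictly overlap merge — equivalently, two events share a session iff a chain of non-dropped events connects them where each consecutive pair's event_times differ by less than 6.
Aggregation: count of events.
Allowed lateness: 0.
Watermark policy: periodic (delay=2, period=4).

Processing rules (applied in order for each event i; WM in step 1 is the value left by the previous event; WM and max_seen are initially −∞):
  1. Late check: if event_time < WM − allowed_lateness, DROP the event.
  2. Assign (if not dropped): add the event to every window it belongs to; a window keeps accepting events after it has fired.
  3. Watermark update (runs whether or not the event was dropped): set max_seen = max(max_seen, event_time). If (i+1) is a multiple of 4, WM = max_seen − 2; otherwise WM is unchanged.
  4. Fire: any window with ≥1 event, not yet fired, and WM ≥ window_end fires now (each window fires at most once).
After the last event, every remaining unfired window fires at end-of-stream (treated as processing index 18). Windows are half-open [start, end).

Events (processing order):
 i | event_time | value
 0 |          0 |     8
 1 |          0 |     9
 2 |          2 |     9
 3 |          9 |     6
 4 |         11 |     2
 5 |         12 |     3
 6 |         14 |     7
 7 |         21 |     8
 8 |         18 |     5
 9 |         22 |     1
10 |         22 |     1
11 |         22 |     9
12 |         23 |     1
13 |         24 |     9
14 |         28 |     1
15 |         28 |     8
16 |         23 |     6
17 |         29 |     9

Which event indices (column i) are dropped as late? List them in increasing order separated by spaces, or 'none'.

i=0 t=0 v=8: → [0,6); WM=−∞
i=1 t=0 v=9: → [0,6); WM=−∞
i=2 t=2 v=9: → [0,8); WM=−∞
i=3 t=9 v=6: → [9,15); WM=7
i=4 t=11 v=2: → [9,17); WM=7
i=5 t=12 v=3: → [9,18); WM=7
i=6 t=14 v=7: → [9,20); WM=7
i=7 t=21 v=8: → [21,27); WM=19
i=8 t=18 v=5: DROP (t<19-0); WM=19
i=9 t=22 v=1: → [21,28); WM=19
i=10 t=22 v=1: → [21,28); WM=19
i=11 t=22 v=9: → [21,28); WM=20
i=12 t=23 v=1: → [21,29); WM=20
i=13 t=24 v=9: → [21,30); WM=20
i=14 t=28 v=1: → [21,34); WM=20
i=15 t=28 v=8: → [21,34); WM=26
i=16 t=23 v=6: DROP (t<26-0); WM=26
i=17 t=29 v=9: → [21,35); WM=26

8 16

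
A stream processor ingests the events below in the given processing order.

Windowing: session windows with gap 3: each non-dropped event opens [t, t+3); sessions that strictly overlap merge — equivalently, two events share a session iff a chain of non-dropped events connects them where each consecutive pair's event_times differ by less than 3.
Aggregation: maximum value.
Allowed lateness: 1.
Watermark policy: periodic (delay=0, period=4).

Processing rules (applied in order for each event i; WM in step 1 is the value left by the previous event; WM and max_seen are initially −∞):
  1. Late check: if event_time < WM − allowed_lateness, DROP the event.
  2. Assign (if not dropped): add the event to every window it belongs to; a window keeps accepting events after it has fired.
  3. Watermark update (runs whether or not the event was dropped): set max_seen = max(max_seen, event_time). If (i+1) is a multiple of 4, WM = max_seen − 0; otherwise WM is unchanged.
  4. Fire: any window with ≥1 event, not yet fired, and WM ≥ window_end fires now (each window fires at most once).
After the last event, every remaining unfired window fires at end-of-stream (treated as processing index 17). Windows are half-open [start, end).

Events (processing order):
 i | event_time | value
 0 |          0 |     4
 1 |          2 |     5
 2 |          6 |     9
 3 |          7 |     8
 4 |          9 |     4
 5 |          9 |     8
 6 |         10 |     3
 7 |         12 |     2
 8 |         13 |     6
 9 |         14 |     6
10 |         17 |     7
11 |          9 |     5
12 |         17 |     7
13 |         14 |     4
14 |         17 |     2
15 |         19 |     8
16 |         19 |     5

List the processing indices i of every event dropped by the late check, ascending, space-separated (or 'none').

11 13

i=0 t=0 v=4: → [0,3); WM=−∞
i=1 t=2 v=5: → [0,5); WM=−∞
i=2 t=6 v=9: → [6,9); WM=−∞
i=3 t=7 v=8: → [6,10); WM=7
i=4 t=9 v=4: → [6,12); WM=7
i=5 t=9 v=8: → [6,12); WM=7
i=6 t=10 v=3: → [6,13); WM=7
i=7 t=12 v=2: → [6,15); WM=12
i=8 t=13 v=6: → [6,16); WM=12
i=9 t=14 v=6: → [6,17); WM=12
i=10 t=17 v=7: → [17,20); WM=12
i=11 t=9 v=5: DROP (t<12-1); WM=17
i=12 t=17 v=7: → [17,20); WM=17
i=13 t=14 v=4: DROP (t<17-1); WM=17
i=14 t=17 v=2: → [17,20); WM=17
i=15 t=19 v=8: → [17,22); WM=19
i=16 t=19 v=5: → [17,22); WM=19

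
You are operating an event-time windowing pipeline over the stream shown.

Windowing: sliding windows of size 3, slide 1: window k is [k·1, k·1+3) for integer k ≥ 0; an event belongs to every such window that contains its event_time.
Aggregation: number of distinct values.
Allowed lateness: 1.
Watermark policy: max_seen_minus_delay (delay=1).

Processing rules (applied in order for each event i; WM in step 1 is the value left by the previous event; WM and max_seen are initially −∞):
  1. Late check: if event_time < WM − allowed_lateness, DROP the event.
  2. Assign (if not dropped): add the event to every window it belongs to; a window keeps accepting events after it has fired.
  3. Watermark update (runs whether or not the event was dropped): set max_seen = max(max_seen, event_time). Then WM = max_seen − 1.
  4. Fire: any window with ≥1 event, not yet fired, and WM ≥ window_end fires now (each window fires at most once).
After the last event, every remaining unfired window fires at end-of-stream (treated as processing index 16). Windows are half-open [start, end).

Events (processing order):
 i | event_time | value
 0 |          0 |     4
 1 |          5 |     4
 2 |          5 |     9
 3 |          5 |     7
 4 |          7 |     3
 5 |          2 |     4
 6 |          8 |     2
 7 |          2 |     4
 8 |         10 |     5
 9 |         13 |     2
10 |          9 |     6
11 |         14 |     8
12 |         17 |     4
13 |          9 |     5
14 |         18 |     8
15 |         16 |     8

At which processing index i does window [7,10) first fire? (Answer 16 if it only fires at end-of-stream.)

9

i=0 t=0 v=4: → [0,3); WM=-1
i=1 t=5 v=4: → [5,8),[4,7),[3,6); WM=4; [0,3) fires=1
i=2 t=5 v=9: → [5,8),[4,7),[3,6); WM=4
i=3 t=5 v=7: → [5,8),[4,7),[3,6); WM=4
i=4 t=7 v=3: → [7,10),[6,9),[5,8); WM=6; [3,6) fires=3
i=5 t=2 v=4: DROP (t<6-1); WM=6
i=6 t=8 v=2: → [8,11),[7,10),[6,9); WM=7; [4,7) fires=3
i=7 t=2 v=4: DROP (t<7-1); WM=7
i=8 t=10 v=5: → [10,13),[9,12),[8,11); WM=9; [5,8) fires=4 [6,9) fires=2
i=9 t=13 v=2: → [13,16),[12,15),[11,14); WM=12; [7,10) fires=2 [8,11) fires=2 [9,12) fires=1
i=10 t=9 v=6: DROP (t<12-1); WM=12
i=11 t=14 v=8: → [14,17),[13,16),[12,15); WM=13; [10,13) fires=1
i=12 t=17 v=4: → [17,20),[16,19),[15,18); WM=16; [11,14) fires=1 [12,15) fires=2 [13,16) fires=2
i=13 t=9 v=5: DROP (t<16-1); WM=16
i=14 t=18 v=8: → [18,21),[17,20),[16,19); WM=17; [14,17) fires=1
i=15 t=16 v=8: → [16,19),[15,18),[14,17); WM=17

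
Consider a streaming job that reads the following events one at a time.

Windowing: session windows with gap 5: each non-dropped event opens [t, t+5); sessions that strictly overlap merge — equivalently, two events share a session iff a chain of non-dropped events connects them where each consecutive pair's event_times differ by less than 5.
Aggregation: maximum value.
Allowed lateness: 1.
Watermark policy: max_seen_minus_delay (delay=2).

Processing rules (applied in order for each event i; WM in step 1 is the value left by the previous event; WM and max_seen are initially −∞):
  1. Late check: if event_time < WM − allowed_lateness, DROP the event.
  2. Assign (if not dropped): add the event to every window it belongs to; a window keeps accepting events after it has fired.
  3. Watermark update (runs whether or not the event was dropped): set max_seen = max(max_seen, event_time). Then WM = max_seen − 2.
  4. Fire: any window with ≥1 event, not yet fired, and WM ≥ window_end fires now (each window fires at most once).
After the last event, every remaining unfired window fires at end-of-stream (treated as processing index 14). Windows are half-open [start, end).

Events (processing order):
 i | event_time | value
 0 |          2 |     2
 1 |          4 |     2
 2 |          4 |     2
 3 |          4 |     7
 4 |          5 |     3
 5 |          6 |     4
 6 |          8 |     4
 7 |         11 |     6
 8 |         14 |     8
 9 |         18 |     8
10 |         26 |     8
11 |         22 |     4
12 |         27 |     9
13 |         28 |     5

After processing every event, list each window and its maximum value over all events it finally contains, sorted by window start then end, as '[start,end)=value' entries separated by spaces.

[2,23)=8 [26,33)=9

i=0 t=2 v=2: → [2,7); WM=0
i=1 t=4 v=2: → [2,9); WM=2
i=2 t=4 v=2: → [2,9); WM=2
i=3 t=4 v=7: → [2,9); WM=2
i=4 t=5 v=3: → [2,10); WM=3
i=5 t=6 v=4: → [2,11); WM=4
i=6 t=8 v=4: → [2,13); WM=6
i=7 t=11 v=6: → [2,16); WM=9
i=8 t=14 v=8: → [2,19); WM=12
i=9 t=18 v=8: → [2,23); WM=16
i=10 t=26 v=8: → [26,31); WM=24
i=11 t=22 v=4: DROP (t<24-1); WM=24
i=12 t=27 v=9: → [26,32); WM=25
i=13 t=28 v=5: → [26,33); WM=26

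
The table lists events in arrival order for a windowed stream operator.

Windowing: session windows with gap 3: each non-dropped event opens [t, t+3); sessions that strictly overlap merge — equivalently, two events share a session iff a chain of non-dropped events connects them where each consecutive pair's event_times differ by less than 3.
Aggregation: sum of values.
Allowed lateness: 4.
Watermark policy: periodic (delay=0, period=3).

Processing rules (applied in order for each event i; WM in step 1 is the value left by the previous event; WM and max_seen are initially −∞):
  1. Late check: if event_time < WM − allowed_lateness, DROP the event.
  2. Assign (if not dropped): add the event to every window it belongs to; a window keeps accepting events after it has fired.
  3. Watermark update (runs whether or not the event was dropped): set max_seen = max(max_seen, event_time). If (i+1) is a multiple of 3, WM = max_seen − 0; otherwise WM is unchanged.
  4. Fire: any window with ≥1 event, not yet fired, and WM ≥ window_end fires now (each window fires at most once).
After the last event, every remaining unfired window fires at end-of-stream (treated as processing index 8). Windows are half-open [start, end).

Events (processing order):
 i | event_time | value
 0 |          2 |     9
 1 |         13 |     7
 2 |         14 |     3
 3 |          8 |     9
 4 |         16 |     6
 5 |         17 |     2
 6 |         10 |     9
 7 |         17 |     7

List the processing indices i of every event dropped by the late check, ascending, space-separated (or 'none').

3 6

i=0 t=2 v=9: → [2,5); WM=−∞
i=1 t=13 v=7: → [13,16); WM=−∞
i=2 t=14 v=3: → [13,17); WM=14
i=3 t=8 v=9: DROP (t<14-4); WM=14
i=4 t=16 v=6: → [13,19); WM=14
i=5 t=17 v=2: → [13,20); WM=17
i=6 t=10 v=9: DROP (t<17-4); WM=17
i=7 t=17 v=7: → [13,20); WM=17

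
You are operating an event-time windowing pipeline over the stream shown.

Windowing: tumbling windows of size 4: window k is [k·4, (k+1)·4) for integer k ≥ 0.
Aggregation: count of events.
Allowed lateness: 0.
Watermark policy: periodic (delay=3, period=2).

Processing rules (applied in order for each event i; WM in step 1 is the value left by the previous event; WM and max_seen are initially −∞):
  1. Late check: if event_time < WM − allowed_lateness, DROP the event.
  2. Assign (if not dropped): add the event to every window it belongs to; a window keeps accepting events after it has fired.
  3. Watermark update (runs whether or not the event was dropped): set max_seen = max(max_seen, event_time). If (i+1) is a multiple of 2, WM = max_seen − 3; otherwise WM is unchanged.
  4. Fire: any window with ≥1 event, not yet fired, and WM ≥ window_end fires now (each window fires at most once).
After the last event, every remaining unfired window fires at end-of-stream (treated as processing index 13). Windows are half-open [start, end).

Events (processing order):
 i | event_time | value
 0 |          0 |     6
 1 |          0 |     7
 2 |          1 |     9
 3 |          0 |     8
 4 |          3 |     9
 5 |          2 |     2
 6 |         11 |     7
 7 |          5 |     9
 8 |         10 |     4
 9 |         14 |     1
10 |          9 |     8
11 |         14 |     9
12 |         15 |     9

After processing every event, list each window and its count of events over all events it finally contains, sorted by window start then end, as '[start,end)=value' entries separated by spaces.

i=0 t=0 v=6: → [0,4); WM=−∞
i=1 t=0 v=7: → [0,4); WM=-3
i=2 t=1 v=9: → [0,4); WM=-3
i=3 t=0 v=8: → [0,4); WM=-2
i=4 t=3 v=9: → [0,4); WM=-2
i=5 t=2 v=2: → [0,4); WM=0
i=6 t=11 v=7: → [8,12); WM=0
i=7 t=5 v=9: → [4,8); WM=8; [0,4) fires=6 [4,8) fires=1
i=8 t=10 v=4: → [8,12); WM=8
i=9 t=14 v=1: → [12,16); WM=11
i=10 t=9 v=8: DROP (t<11-0); WM=11
i=11 t=14 v=9: → [12,16); WM=11
i=12 t=15 v=9: → [12,16); WM=11

[0,4)=6 [4,8)=1 [8,12)=2 [12,16)=3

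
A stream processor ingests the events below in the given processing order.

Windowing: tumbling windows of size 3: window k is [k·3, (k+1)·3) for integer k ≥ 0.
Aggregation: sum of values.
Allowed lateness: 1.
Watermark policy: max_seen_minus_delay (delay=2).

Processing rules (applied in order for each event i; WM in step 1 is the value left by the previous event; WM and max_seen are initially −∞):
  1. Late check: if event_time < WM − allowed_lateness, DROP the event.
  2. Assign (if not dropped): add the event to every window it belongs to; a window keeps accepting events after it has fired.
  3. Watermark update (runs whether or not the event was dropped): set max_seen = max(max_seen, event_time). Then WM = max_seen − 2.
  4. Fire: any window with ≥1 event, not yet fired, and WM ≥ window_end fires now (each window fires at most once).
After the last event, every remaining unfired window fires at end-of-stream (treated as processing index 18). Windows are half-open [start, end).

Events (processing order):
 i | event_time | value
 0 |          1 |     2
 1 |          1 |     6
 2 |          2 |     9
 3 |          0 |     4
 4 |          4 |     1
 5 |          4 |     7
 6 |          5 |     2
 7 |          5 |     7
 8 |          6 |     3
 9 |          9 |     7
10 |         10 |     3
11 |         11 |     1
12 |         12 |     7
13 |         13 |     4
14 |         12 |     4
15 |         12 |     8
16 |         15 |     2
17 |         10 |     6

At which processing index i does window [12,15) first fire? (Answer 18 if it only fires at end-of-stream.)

i=0 t=1 v=2: → [0,3); WM=-1
i=1 t=1 v=6: → [0,3); WM=-1
i=2 t=2 v=9: → [0,3); WM=0
i=3 t=0 v=4: → [0,3); WM=0
i=4 t=4 v=1: → [3,6); WM=2
i=5 t=4 v=7: → [3,6); WM=2
i=6 t=5 v=2: → [3,6); WM=3; [0,3) fires=21
i=7 t=5 v=7: → [3,6); WM=3
i=8 t=6 v=3: → [6,9); WM=4
i=9 t=9 v=7: → [9,12); WM=7; [3,6) fires=17
i=10 t=10 v=3: → [9,12); WM=8
i=11 t=11 v=1: → [9,12); WM=9; [6,9) fires=3
i=12 t=12 v=7: → [12,15); WM=10
i=13 t=13 v=4: → [12,15); WM=11
i=14 t=12 v=4: → [12,15); WM=11
i=15 t=12 v=8: → [12,15); WM=11
i=16 t=15 v=2: → [15,18); WM=13; [9,12) fires=11
i=17 t=10 v=6: DROP (t<13-1); WM=13

18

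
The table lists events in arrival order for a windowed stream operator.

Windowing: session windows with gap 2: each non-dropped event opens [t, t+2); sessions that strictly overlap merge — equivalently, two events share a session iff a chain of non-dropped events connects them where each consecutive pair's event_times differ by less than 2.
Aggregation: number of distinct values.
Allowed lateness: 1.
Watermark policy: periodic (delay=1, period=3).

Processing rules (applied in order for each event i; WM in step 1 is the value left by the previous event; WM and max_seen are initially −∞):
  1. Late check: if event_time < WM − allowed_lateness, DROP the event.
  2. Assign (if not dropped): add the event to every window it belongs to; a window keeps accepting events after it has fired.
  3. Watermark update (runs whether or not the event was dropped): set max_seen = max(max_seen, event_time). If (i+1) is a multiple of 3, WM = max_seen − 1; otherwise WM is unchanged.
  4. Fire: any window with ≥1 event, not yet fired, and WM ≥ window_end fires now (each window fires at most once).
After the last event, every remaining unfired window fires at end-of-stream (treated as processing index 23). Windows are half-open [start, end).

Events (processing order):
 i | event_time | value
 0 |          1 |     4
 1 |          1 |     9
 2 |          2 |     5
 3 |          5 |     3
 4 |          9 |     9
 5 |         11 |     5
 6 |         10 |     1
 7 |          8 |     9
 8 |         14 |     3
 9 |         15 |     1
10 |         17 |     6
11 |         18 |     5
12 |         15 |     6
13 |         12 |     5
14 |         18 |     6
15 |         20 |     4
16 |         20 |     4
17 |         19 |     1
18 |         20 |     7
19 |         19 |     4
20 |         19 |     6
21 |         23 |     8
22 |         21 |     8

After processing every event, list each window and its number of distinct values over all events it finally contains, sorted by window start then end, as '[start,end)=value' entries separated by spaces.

i=0 t=1 v=4: → [1,3); WM=−∞
i=1 t=1 v=9: → [1,3); WM=−∞
i=2 t=2 v=5: → [1,4); WM=1
i=3 t=5 v=3: → [5,7); WM=1
i=4 t=9 v=9: → [9,11); WM=1
i=5 t=11 v=5: → [11,13); WM=10
i=6 t=10 v=1: → [9,13); WM=10
i=7 t=8 v=9: DROP (t<10-1); WM=10
i=8 t=14 v=3: → [14,16); WM=13
i=9 t=15 v=1: → [14,17); WM=13
i=10 t=17 v=6: → [17,19); WM=13
i=11 t=18 v=5: → [17,20); WM=17
i=12 t=15 v=6: DROP (t<17-1); WM=17
i=13 t=12 v=5: DROP (t<17-1); WM=17
i=14 t=18 v=6: → [17,20); WM=17
i=15 t=20 v=4: → [20,22); WM=17
i=16 t=20 v=4: → [20,22); WM=17
i=17 t=19 v=1: → [17,22); WM=19
i=18 t=20 v=7: → [17,22); WM=19
i=19 t=19 v=4: → [17,22); WM=19
i=20 t=19 v=6: → [17,22); WM=19
i=21 t=23 v=8: → [23,25); WM=19
i=22 t=21 v=8: → [17,23); WM=19

[1,4)=3 [5,7)=1 [9,13)=3 [14,17)=2 [17,23)=6 [23,25)=1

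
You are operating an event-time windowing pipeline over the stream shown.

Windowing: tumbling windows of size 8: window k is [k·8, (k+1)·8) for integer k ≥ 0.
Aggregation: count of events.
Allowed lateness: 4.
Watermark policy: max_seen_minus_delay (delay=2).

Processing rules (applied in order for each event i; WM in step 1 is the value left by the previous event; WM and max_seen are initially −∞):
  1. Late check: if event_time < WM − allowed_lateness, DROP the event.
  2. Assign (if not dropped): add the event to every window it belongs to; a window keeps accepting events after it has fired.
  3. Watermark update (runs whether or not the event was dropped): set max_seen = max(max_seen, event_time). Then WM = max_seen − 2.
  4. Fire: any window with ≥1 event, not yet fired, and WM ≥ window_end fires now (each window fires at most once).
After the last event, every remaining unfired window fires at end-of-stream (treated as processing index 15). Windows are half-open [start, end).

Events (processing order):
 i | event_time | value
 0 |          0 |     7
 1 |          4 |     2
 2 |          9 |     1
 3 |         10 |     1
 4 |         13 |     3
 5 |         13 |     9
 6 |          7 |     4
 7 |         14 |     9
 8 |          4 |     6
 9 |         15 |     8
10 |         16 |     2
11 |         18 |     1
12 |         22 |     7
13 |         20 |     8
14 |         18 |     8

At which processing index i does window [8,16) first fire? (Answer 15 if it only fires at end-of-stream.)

i=0 t=0 v=7: → [0,8); WM=-2
i=1 t=4 v=2: → [0,8); WM=2
i=2 t=9 v=1: → [8,16); WM=7
i=3 t=10 v=1: → [8,16); WM=8; [0,8) fires=2
i=4 t=13 v=3: → [8,16); WM=11
i=5 t=13 v=9: → [8,16); WM=11
i=6 t=7 v=4: → [0,8); WM=11
i=7 t=14 v=9: → [8,16); WM=12
i=8 t=4 v=6: DROP (t<12-4); WM=12
i=9 t=15 v=8: → [8,16); WM=13
i=10 t=16 v=2: → [16,24); WM=14
i=11 t=18 v=1: → [16,24); WM=16; [8,16) fires=6
i=12 t=22 v=7: → [16,24); WM=20
i=13 t=20 v=8: → [16,24); WM=20
i=14 t=18 v=8: → [16,24); WM=20

11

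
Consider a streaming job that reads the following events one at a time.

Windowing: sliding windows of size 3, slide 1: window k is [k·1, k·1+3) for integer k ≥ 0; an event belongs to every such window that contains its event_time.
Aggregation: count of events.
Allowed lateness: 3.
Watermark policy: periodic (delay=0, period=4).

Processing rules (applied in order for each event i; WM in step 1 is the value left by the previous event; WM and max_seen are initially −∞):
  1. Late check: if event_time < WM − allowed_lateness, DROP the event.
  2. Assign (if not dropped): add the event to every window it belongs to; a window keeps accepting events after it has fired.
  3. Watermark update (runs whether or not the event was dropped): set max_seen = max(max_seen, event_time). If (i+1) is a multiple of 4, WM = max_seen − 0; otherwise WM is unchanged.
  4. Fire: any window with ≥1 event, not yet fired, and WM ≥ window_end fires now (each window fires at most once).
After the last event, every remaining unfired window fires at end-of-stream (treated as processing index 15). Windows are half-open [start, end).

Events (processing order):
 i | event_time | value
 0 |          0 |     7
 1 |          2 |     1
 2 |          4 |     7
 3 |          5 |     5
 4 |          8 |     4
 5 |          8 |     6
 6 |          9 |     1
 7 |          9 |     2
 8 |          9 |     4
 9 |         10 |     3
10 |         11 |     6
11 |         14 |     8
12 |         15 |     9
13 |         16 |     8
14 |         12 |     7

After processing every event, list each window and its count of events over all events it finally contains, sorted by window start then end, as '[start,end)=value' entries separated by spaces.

[0,3)=2 [1,4)=1 [2,5)=2 [3,6)=2 [4,7)=2 [5,8)=1 [6,9)=2 [7,10)=5 [8,11)=6 [9,12)=5 [10,13)=3 [11,14)=2 [12,15)=2 [13,16)=2 [14,17)=3 [15,18)=2 [16,19)=1

i=0 t=0 v=7: → [0,3); WM=−∞
i=1 t=2 v=1: → [2,5),[1,4),[0,3); WM=−∞
i=2 t=4 v=7: → [4,7),[3,6),[2,5); WM=−∞
i=3 t=5 v=5: → [5,8),[4,7),[3,6); WM=5; [0,3) fires=2 [1,4) fires=1 [2,5) fires=2
i=4 t=8 v=4: → [8,11),[7,10),[6,9); WM=5
i=5 t=8 v=6: → [8,11),[7,10),[6,9); WM=5
i=6 t=9 v=1: → [9,12),[8,11),[7,10); WM=5
i=7 t=9 v=2: → [9,12),[8,11),[7,10); WM=9; [3,6) fires=2 [4,7) fires=2 [5,8) fires=1 [6,9) fires=2
i=8 t=9 v=4: → [9,12),[8,11),[7,10); WM=9
i=9 t=10 v=3: → [10,13),[9,12),[8,11); WM=9
i=10 t=11 v=6: → [11,14),[10,13),[9,12); WM=9
i=11 t=14 v=8: → [14,17),[13,16),[12,15); WM=14; [7,10) fires=5 [8,11) fires=6 [9,12) fires=5 [10,13) fires=2 [11,14) fires=1
i=12 t=15 v=9: → [15,18),[14,17),[13,16); WM=14
i=13 t=16 v=8: → [16,19),[15,18),[14,17); WM=14
i=14 t=12 v=7: → [12,15),[11,14),[10,13); WM=14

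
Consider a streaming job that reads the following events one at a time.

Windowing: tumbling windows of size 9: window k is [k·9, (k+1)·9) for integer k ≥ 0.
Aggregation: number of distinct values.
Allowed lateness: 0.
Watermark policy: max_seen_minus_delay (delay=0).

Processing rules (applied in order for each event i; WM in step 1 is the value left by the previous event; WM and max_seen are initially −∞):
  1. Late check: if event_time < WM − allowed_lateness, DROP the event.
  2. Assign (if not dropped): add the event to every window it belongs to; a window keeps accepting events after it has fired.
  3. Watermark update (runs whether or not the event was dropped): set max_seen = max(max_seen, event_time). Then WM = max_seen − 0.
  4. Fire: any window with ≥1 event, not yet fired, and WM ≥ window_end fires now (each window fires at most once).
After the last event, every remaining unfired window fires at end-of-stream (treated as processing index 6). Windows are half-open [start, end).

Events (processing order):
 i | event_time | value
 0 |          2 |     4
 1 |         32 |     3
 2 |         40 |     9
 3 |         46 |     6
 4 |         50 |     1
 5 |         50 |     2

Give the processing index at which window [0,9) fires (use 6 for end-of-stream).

1

i=0 t=2 v=4: → [0,9); WM=2
i=1 t=32 v=3: → [27,36); WM=32; [0,9) fires=1
i=2 t=40 v=9: → [36,45); WM=40; [27,36) fires=1
i=3 t=46 v=6: → [45,54); WM=46; [36,45) fires=1
i=4 t=50 v=1: → [45,54); WM=50
i=5 t=50 v=2: → [45,54); WM=50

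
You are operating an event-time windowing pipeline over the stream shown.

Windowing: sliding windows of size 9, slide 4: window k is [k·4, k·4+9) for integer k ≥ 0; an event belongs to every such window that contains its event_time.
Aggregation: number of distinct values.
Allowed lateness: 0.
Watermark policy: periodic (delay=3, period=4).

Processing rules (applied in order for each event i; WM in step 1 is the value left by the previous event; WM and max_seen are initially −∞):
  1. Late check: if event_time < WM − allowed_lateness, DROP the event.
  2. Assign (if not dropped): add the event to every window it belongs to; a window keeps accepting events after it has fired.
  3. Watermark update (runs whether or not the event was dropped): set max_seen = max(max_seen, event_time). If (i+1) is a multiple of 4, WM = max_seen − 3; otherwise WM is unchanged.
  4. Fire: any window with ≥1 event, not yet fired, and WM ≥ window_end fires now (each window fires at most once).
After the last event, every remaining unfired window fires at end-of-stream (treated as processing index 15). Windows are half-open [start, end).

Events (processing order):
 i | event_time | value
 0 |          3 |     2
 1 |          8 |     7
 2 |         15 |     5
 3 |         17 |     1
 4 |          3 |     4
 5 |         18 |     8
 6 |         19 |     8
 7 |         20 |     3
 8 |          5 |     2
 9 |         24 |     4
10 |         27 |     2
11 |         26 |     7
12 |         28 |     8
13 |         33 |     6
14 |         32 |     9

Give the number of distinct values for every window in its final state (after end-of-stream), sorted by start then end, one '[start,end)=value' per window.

i=0 t=3 v=2: → [0,9); WM=−∞
i=1 t=8 v=7: → [8,17),[4,13),[0,9); WM=−∞
i=2 t=15 v=5: → [12,21),[8,17); WM=−∞
i=3 t=17 v=1: → [16,25),[12,21); WM=14; [0,9) fires=2 [4,13) fires=1
i=4 t=3 v=4: DROP (t<14-0); WM=14
i=5 t=18 v=8: → [16,25),[12,21); WM=14
i=6 t=19 v=8: → [16,25),[12,21); WM=14
i=7 t=20 v=3: → [20,29),[16,25),[12,21); WM=17; [8,17) fires=2
i=8 t=5 v=2: DROP (t<17-0); WM=17
i=9 t=24 v=4: → [24,33),[20,29),[16,25); WM=17
i=10 t=27 v=2: → [24,33),[20,29); WM=17
i=11 t=26 v=7: → [24,33),[20,29); WM=24; [12,21) fires=4
i=12 t=28 v=8: → [28,37),[24,33),[20,29); WM=24
i=13 t=33 v=6: → [32,41),[28,37); WM=24
i=14 t=32 v=9: → [32,41),[28,37),[24,33); WM=24

[0,9)=2 [4,13)=1 [8,17)=2 [12,21)=4 [16,25)=4 [20,29)=5 [24,33)=5 [28,37)=3 [32,41)=2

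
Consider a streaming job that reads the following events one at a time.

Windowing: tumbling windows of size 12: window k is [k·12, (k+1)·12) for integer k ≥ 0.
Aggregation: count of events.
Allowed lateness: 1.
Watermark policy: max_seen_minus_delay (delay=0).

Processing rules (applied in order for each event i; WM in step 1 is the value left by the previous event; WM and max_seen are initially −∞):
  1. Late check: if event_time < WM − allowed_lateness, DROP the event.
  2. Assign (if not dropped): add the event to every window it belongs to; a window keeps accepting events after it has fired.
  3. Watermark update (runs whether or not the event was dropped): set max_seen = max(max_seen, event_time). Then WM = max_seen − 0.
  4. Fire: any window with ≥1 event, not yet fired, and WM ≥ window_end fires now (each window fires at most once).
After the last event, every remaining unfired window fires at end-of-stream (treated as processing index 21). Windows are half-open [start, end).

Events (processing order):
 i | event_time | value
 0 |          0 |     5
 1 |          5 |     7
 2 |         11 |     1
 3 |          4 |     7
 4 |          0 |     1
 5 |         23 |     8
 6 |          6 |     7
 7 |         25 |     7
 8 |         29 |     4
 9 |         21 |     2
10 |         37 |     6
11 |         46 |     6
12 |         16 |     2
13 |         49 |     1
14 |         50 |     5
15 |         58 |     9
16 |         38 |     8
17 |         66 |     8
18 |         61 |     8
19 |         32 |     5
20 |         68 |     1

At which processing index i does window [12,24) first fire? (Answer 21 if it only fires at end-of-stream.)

7

i=0 t=0 v=5: → [0,12); WM=0
i=1 t=5 v=7: → [0,12); WM=5
i=2 t=11 v=1: → [0,12); WM=11
i=3 t=4 v=7: DROP (t<11-1); WM=11
i=4 t=0 v=1: DROP (t<11-1); WM=11
i=5 t=23 v=8: → [12,24); WM=23; [0,12) fires=3
i=6 t=6 v=7: DROP (t<23-1); WM=23
i=7 t=25 v=7: → [24,36); WM=25; [12,24) fires=1
i=8 t=29 v=4: → [24,36); WM=29
i=9 t=21 v=2: DROP (t<29-1); WM=29
i=10 t=37 v=6: → [36,48); WM=37; [24,36) fires=2
i=11 t=46 v=6: → [36,48); WM=46
i=12 t=16 v=2: DROP (t<46-1); WM=46
i=13 t=49 v=1: → [48,60); WM=49; [36,48) fires=2
i=14 t=50 v=5: → [48,60); WM=50
i=15 t=58 v=9: → [48,60); WM=58
i=16 t=38 v=8: DROP (t<58-1); WM=58
i=17 t=66 v=8: → [60,72); WM=66; [48,60) fires=3
i=18 t=61 v=8: DROP (t<66-1); WM=66
i=19 t=32 v=5: DROP (t<66-1); WM=66
i=20 t=68 v=1: → [60,72); WM=68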